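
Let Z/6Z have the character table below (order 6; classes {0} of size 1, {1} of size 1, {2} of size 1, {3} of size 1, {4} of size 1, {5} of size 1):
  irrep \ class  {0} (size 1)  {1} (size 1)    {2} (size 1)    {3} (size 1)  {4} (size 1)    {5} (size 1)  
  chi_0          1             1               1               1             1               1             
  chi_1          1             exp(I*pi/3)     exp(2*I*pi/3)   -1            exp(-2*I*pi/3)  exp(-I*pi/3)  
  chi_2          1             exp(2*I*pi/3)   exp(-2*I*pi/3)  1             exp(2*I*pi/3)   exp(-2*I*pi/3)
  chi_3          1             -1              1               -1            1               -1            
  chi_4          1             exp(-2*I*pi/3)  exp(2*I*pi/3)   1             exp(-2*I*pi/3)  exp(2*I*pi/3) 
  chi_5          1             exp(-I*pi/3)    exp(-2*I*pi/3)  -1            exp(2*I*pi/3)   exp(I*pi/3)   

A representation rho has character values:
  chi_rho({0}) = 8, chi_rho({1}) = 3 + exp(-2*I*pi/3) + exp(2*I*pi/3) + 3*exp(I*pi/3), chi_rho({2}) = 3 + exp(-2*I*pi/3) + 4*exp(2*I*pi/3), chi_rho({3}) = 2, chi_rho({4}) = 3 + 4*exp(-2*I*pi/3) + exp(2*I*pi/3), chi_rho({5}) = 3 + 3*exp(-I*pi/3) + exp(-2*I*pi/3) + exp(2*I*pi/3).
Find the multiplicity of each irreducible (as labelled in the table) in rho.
Multiplicities: chi_0: 3, chi_1: 3, chi_2: 1, chi_3: 0, chi_4: 1, chi_5: 0.

Details: Use <chi_rho, chi> = (1/|G|) sum_C |C| * chi_rho(C) * conj(chi(C)) with |G| = 6 for each irreducible chi in the table:
  <chi_rho, chi_0> = (1/6)[1*(8)*conj(1) + 1*(3 + exp(-2*I*pi/3) + exp(2*I*pi/3) + 3*exp(I*pi/3))*conj(1) + 1*(3 + exp(-2*I*pi/3) + 4*exp(2*I*pi/3))*conj(1) + 1*(2)*conj(1) + 1*(3 + 4*exp(-2*I*pi/3) + exp(2*I*pi/3))*conj(1) + 1*(3 + 3*exp(-I*pi/3) + exp(-2*I*pi/3) + exp(2*I*pi/3))*conj(1)]
      = (1/6)[(8) + (3 + exp(-2*I*pi/3) + exp(2*I*pi/3) + 3*exp(I*pi/3)) + (3 + exp(-2*I*pi/3) + 4*exp(2*I*pi/3)) + (2) + (3 + 4*exp(-2*I*pi/3) + exp(2*I*pi/3)) + (3 + 3*exp(-I*pi/3) + exp(-2*I*pi/3) + exp(2*I*pi/3))] = 18/6 = 3
  <chi_rho, chi_1> = (1/6)[1*(8)*conj(1) + 1*(3 + exp(-2*I*pi/3) + exp(2*I*pi/3) + 3*exp(I*pi/3))*conj(exp(I*pi/3)) + 1*(3 + exp(-2*I*pi/3) + 4*exp(2*I*pi/3))*conj(exp(2*I*pi/3)) + 1*(2)*conj(-1) + 1*(3 + 4*exp(-2*I*pi/3) + exp(2*I*pi/3))*conj(exp(-2*I*pi/3)) + 1*(3 + 3*exp(-I*pi/3) + exp(-2*I*pi/3) + exp(2*I*pi/3))*conj(exp(-I*pi/3))]
      = (1/6)[(8) + (2 + 3*exp(-I*pi/3) + exp(I*pi/3)) + (4 + 3*exp(-2*I*pi/3) + exp(2*I*pi/3)) + (-2) + (4 + exp(-2*I*pi/3) + 3*exp(2*I*pi/3)) + (2 + exp(-I*pi/3) + 3*exp(I*pi/3))] = 18/6 = 3
  <chi_rho, chi_2> = (1/6)[1*(8)*conj(1) + 1*(3 + exp(-2*I*pi/3) + exp(2*I*pi/3) + 3*exp(I*pi/3))*conj(exp(2*I*pi/3)) + 1*(3 + exp(-2*I*pi/3) + 4*exp(2*I*pi/3))*conj(exp(-2*I*pi/3)) + 1*(2)*conj(1) + 1*(3 + 4*exp(-2*I*pi/3) + exp(2*I*pi/3))*conj(exp(2*I*pi/3)) + 1*(3 + 3*exp(-I*pi/3) + exp(-2*I*pi/3) + exp(2*I*pi/3))*conj(exp(-2*I*pi/3))]
      = (1/6)[(8) + (1 + 3*exp(-2*I*pi/3) + 3*exp(-I*pi/3) + exp(2*I*pi/3)) + (1 + 4*exp(-2*I*pi/3) + 3*exp(2*I*pi/3)) + (2) + (1 + 3*exp(-2*I*pi/3) + 4*exp(2*I*pi/3)) + (1 + exp(-2*I*pi/3) + 3*exp(2*I*pi/3) + 3*exp(I*pi/3))] = 6/6 = 1
  <chi_rho, chi_3> = (1/6)[1*(8)*conj(1) + 1*(3 + exp(-2*I*pi/3) + exp(2*I*pi/3) + 3*exp(I*pi/3))*conj(-1) + 1*(3 + exp(-2*I*pi/3) + 4*exp(2*I*pi/3))*conj(1) + 1*(2)*conj(-1) + 1*(3 + 4*exp(-2*I*pi/3) + exp(2*I*pi/3))*conj(1) + 1*(3 + 3*exp(-I*pi/3) + exp(-2*I*pi/3) + exp(2*I*pi/3))*conj(-1)]
      = (1/6)[(8) + (-3 - 3*exp(I*pi/3) - exp(2*I*pi/3) - exp(-2*I*pi/3)) + (3 + exp(-2*I*pi/3) + 4*exp(2*I*pi/3)) + (-2) + (3 + 4*exp(-2*I*pi/3) + exp(2*I*pi/3)) + (-3 - exp(2*I*pi/3) - exp(-2*I*pi/3) - 3*exp(-I*pi/3))] = 0/6 = 0
  <chi_rho, chi_4> = (1/6)[1*(8)*conj(1) + 1*(3 + exp(-2*I*pi/3) + exp(2*I*pi/3) + 3*exp(I*pi/3))*conj(exp(-2*I*pi/3)) + 1*(3 + exp(-2*I*pi/3) + 4*exp(2*I*pi/3))*conj(exp(2*I*pi/3)) + 1*(2)*conj(1) + 1*(3 + 4*exp(-2*I*pi/3) + exp(2*I*pi/3))*conj(exp(-2*I*pi/3)) + 1*(3 + 3*exp(-I*pi/3) + exp(-2*I*pi/3) + exp(2*I*pi/3))*conj(exp(2*I*pi/3))]
      = (1/6)[(8) + (-2 + exp(-2*I*pi/3) + 3*exp(2*I*pi/3)) + (4 + 3*exp(-2*I*pi/3) + exp(2*I*pi/3)) + (2) + (4 + exp(-2*I*pi/3) + 3*exp(2*I*pi/3)) + (-2 + 3*exp(-2*I*pi/3) + exp(2*I*pi/3))] = 6/6 = 1
  <chi_rho, chi_5> = (1/6)[1*(8)*conj(1) + 1*(3 + exp(-2*I*pi/3) + exp(2*I*pi/3) + 3*exp(I*pi/3))*conj(exp(-I*pi/3)) + 1*(3 + exp(-2*I*pi/3) + 4*exp(2*I*pi/3))*conj(exp(-2*I*pi/3)) + 1*(2)*conj(-1) + 1*(3 + 4*exp(-2*I*pi/3) + exp(2*I*pi/3))*conj(exp(2*I*pi/3)) + 1*(3 + 3*exp(-I*pi/3) + exp(-2*I*pi/3) + exp(2*I*pi/3))*conj(exp(I*pi/3))]
      = (1/6)[(8) + (-1 + exp(-I*pi/3) + 3*exp(2*I*pi/3) + 3*exp(I*pi/3)) + (1 + 4*exp(-2*I*pi/3) + 3*exp(2*I*pi/3)) + (-2) + (1 + 3*exp(-2*I*pi/3) + 4*exp(2*I*pi/3)) + (-1 + 3*exp(-2*I*pi/3) + 3*exp(-I*pi/3) + exp(I*pi/3))] = 0/6 = 0
(Exp terms are combined using exp(i*s)*conj(exp(i*t)) = exp(i*(s-t)), and sums of them are collapsed using the identity that for every m > 1 the m distinct m-th roots of unity sum to 0, e.g. 1 + exp(2*I*pi/3) + exp(-2*I*pi/3) = 0.)
Dimension check: dim(rho) = sum (mult * dim) = 3*1 + 3*1 + 1*1 + 0*1 + 1*1 + 0*1 = 8 = chi_rho(e) = 8.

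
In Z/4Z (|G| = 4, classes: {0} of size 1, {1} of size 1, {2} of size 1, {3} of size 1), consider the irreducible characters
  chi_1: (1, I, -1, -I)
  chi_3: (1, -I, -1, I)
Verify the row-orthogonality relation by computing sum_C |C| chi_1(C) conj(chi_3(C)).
Sum = 0; so <chi_1, chi_3> = 0 (distinct irreducibles are orthogonal).

Details: Compute term by term over conjugacy classes (|C| * chi_1(C) * conj(chi_3(C))):
  1*(1)*conj(1) + 1*(I)*conj(-I) + 1*(-1)*conj(-1) + 1*(-I)*conj(I)
  = (1) + (-1) + (1) + (-1)
  = 0.
(Exp terms are combined using exp(i*s)*conj(exp(i*t)) = exp(i*(s-t)), and sums of them are collapsed using the identity that for every m > 1 the m distinct m-th roots of unity sum to 0, e.g. 1 + exp(2*I*pi/3) + exp(-2*I*pi/3) = 0.)
Dividing by |G| = 4 gives 0/4 = 0, matching the row-orthogonality relation <chi_1, chi_3> = [chi_1 = chi_3].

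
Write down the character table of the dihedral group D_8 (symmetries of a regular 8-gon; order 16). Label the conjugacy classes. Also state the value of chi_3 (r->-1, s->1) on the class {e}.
Conjugacy classes: {e} of size 1, {r^4} of size 1, {r^1, r^7} of size 2, {r^2, r^6} of size 2, {r^3, r^5} of size 2, {s, sr^2, ...} of size 4, {sr, sr^3, ...} of size 4.
Character table:
  irrep \ class              {e} (size 1)  {r^4} (size 1)  {r^1, r^7} (size 2)  {r^2, r^6} (size 2)  {r^3, r^5} (size 2)  {s, sr^2, ...} (size 4)  {sr, sr^3, ...} (size 4)
  chi_1 (triv)               1             1               1                    1                    1                    1                        1                       
  chi_2 (sign: r->1, s->-1)  1             1               1                    1                    1                    -1                       -1                      
  chi_3 (r->-1, s->1)        1             1               -1                   1                    -1                   1                        -1                      
  chi_4 (r->-1, s->-1)       1             1               -1                   1                    -1                   -1                       1                       
  chi_5 (2d, j=1)            2             -2              sqrt(2)              0                    -sqrt(2)             0                        0                       
  chi_6 (2d, j=2)            2             2               0                    -2                   0                    0                        0                       
  chi_7 (2d, j=3)            2             -2              -sqrt(2)             0                    sqrt(2)              0                        0                       

Spot check: chi_3 (r->-1, s->1) on {e} = 1.

Proof sketch: D_8 has order 2*8 = 16 with 7 conjugacy classes, hence 7 irreducibles. Sum of squared dims 1 + 1 + 1 + 1 + 4 + 4 + 4 = 16 = |G|. Linear characters come from the abelianisation; the 2-dimensional irreps have character r^k -> 2*cos(2*pi*j*k/8), reflections -> 0.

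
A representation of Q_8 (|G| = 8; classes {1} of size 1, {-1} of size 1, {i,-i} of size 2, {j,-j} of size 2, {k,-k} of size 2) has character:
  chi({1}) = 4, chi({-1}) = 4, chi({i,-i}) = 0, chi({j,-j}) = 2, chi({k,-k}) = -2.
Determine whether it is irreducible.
Not irreducible (reducible): <chi, chi> = 6 > 1.

Explanation: <chi, chi> = (1/|G|) sum_C |C| * |chi(C)|^2 = (1/8)[1*|4|^2 + 1*|4|^2 + 2*|0|^2 + 2*|2|^2 + 2*|-2|^2]
  = (1/8)[(16) + (16) + (0) + (8) + (8)] = 48/8 = 6.
A character is irreducible iff <chi, chi> = 1, so this representation is reducible.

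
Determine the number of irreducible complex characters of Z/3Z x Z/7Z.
21

The number of irreducible complex representations of a finite group equals its number of conjugacy classes. Z/3Z x Z/7Z is abelian of order 21, so every element is its own conjugacy class: 21 classes, so Z/3Z x Z/7Z (order 21) has exactly 21 irreducible complex representations.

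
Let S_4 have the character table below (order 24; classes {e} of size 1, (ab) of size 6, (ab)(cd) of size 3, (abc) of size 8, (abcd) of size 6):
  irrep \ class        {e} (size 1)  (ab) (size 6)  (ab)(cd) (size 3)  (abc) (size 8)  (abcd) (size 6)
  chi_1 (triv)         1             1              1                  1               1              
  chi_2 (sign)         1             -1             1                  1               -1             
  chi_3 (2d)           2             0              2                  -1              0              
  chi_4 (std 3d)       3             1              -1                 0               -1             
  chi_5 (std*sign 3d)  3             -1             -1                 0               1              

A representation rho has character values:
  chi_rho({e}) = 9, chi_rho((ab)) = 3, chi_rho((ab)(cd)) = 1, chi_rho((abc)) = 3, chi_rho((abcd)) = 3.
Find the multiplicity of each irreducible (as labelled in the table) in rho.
Multiplicities: chi_1: 3, chi_2: 0, chi_3: 0, chi_4: 1, chi_5: 1.

Derivation: Use <chi_rho, chi> = (1/|G|) sum_C |C| * chi_rho(C) * conj(chi(C)) with |G| = 24 for each irreducible chi in the table:
  <chi_rho, chi_1> = (1/24)[1*(9)*conj(1) + 6*(3)*conj(1) + 3*(1)*conj(1) + 8*(3)*conj(1) + 6*(3)*conj(1)]
      = (1/24)[(9) + (18) + (3) + (24) + (18)] = 72/24 = 3
  <chi_rho, chi_2> = (1/24)[1*(9)*conj(1) + 6*(3)*conj(-1) + 3*(1)*conj(1) + 8*(3)*conj(1) + 6*(3)*conj(-1)]
      = (1/24)[(9) + (-18) + (3) + (24) + (-18)] = 0/24 = 0
  <chi_rho, chi_3> = (1/24)[1*(9)*conj(2) + 6*(3)*conj(0) + 3*(1)*conj(2) + 8*(3)*conj(-1) + 6*(3)*conj(0)]
      = (1/24)[(18) + (0) + (6) + (-24) + (0)] = 0/24 = 0
  <chi_rho, chi_4> = (1/24)[1*(9)*conj(3) + 6*(3)*conj(1) + 3*(1)*conj(-1) + 8*(3)*conj(0) + 6*(3)*conj(-1)]
      = (1/24)[(27) + (18) + (-3) + (0) + (-18)] = 24/24 = 1
  <chi_rho, chi_5> = (1/24)[1*(9)*conj(3) + 6*(3)*conj(-1) + 3*(1)*conj(-1) + 8*(3)*conj(0) + 6*(3)*conj(1)]
      = (1/24)[(27) + (-18) + (-3) + (0) + (18)] = 24/24 = 1
Dimension check: dim(rho) = sum (mult * dim) = 3*1 + 0*1 + 0*2 + 1*3 + 1*3 = 9 = chi_rho(e) = 9.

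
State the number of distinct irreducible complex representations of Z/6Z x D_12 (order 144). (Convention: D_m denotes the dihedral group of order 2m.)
54

Why: The number of irreducible complex representations of a finite group equals its number of conjugacy classes. For a direct product, #classes(G x H) = #classes(G) * #classes(H). Z/6Z has 6 classes (abelian), D_12 has 9 classes, so 6 * 9 = 54, so Z/6Z x D_12 (order 144) has exactly 54 irreducible complex representations.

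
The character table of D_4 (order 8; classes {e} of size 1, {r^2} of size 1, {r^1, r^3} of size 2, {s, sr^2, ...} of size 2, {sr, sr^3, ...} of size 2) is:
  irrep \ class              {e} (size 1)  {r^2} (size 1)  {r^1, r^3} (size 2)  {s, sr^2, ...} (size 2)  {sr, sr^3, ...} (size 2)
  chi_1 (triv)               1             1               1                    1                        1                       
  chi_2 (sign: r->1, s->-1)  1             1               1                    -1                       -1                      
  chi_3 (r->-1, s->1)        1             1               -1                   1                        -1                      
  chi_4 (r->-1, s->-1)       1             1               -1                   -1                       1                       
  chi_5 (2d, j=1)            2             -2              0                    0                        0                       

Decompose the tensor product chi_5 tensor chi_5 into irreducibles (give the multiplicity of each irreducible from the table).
chi_5 tensor chi_5 = chi_1 + chi_2 + chi_3 + chi_4 (all other irreducibles have multiplicity 0).

The character of a tensor product is the pointwise product (chi_5 * chi_5)(C) = chi_5(C) * chi_5(C):
  {e}: (2)*(2), {r^2}: (-2)*(-2), {r^1, r^3}: (0)*(0), {s, sr^2, ...}: (0)*(0), {sr, sr^3, ...}: (0)*(0)
so (chi_5 * chi_5) takes values
  {e} -> 4, {r^2} -> 4, {r^1, r^3} -> 0, {s, sr^2, ...} -> 0, {sr, sr^3, ...} -> 0.
Now take the inner product of this character with each irreducible chi from the table, <chi_5*chi_5, chi> = (1/8) sum_C |C| (chi_5*chi_5)(C) conj(chi(C)):
  <chi_5*chi_5, chi_1> = (1/8)[1*(4)*conj(1) + 1*(4)*conj(1) + 2*(0)*conj(1) + 2*(0)*conj(1) + 2*(0)*conj(1)]
      = (1/8)[(4) + (4) + (0) + (0) + (0)] = 8/8 = 1
  <chi_5*chi_5, chi_2> = (1/8)[1*(4)*conj(1) + 1*(4)*conj(1) + 2*(0)*conj(1) + 2*(0)*conj(-1) + 2*(0)*conj(-1)]
      = (1/8)[(4) + (4) + (0) + (0) + (0)] = 8/8 = 1
  <chi_5*chi_5, chi_3> = (1/8)[1*(4)*conj(1) + 1*(4)*conj(1) + 2*(0)*conj(-1) + 2*(0)*conj(1) + 2*(0)*conj(-1)]
      = (1/8)[(4) + (4) + (0) + (0) + (0)] = 8/8 = 1
  <chi_5*chi_5, chi_4> = (1/8)[1*(4)*conj(1) + 1*(4)*conj(1) + 2*(0)*conj(-1) + 2*(0)*conj(-1) + 2*(0)*conj(1)]
      = (1/8)[(4) + (4) + (0) + (0) + (0)] = 8/8 = 1
  <chi_5*chi_5, chi_5> = (1/8)[1*(4)*conj(2) + 1*(4)*conj(-2) + 2*(0)*conj(0) + 2*(0)*conj(0) + 2*(0)*conj(0)]
      = (1/8)[(8) + (-8) + (0) + (0) + (0)] = 0/8 = 0
Hence the multiplicities are chi_1: 1, chi_2: 1, chi_3: 1, chi_4: 1. Dimension check: dim(chi_5)*dim(chi_5) = 2*2 = 4 and sum (mult * dim) = 1*1 + 1*1 + 1*1 + 1*1 = 4.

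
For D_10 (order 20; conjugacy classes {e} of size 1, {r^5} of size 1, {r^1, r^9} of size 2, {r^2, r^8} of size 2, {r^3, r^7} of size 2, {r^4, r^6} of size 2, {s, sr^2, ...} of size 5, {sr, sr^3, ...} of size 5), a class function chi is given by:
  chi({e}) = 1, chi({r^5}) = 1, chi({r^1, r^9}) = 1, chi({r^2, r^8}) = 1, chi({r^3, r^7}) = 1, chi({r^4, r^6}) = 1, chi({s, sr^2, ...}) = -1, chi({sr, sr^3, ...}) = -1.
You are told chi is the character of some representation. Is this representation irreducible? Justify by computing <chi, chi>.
Irreducible: <chi, chi> = 1.

Justification: <chi, chi> = (1/|G|) sum_C |C| * |chi(C)|^2 = (1/20)[1*|1|^2 + 1*|1|^2 + 2*|1|^2 + 2*|1|^2 + 2*|1|^2 + 2*|1|^2 + 5*|-1|^2 + 5*|-1|^2]
  = (1/20)[(1) + (1) + (2) + (2) + (2) + (2) + (5) + (5)] = 20/20 = 1.
A character is irreducible iff <chi, chi> = 1, so this representation is irreducible.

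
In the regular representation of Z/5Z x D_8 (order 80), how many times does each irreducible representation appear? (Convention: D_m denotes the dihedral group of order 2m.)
Each irreducible V_i of dimension d_i appears with multiplicity d_i, i.e. rho_reg = (direct sum over all irreducibles V_i) d_i V_i. The irreducible dimensions for Z/5Z x D_8 are 1, 1, 1, 1, 1, 1, 1, 1, 1, 1, 1, 1, 1, 1, 1, 1, 1, 1, 1, 1, 2, 2, 2, 2, 2, 2, 2, 2, 2, 2, 2, 2, 2, 2, 2: 20 irreducibles of dimension 1, each with multiplicity 1; 15 irreducibles of dimension 2, each with multiplicity 2. Total dimension 20*1*1 + 15*2*2 = 80 = |G|.

Reasoning: General theorem: in the regular representation of a finite group G, each irreducible appears with multiplicity equal to its dimension. Check: dim(rho_reg) = sum d_i^2 = 1 + 1 + 1 + 1 + 1 + 1 + 1 + 1 + 1 + 1 + 1 + 1 + 1 + 1 + 1 + 1 + 1 + 1 + 1 + 1 + 4 + 4 + 4 + 4 + 4 + 4 + 4 + 4 + 4 + 4 + 4 + 4 + 4 + 4 + 4 = 80 = |G|.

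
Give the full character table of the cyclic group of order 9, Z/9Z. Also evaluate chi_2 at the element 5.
Character table of Z/9Z (irreps indexed chi_0,...,chi_8 with chi_k(m) = zeta_9^(k*m), zeta_9 = exp(2*pi*i/9)):
  irrep \ class  {0} (size 1)  {1} (size 1)    {2} (size 1)    {3} (size 1)    {4} (size 1)    {5} (size 1)    {6} (size 1)    {7} (size 1)    {8} (size 1)  
  chi_0          1             1               1               1               1               1               1               1               1             
  chi_1          1             exp(2*I*pi/9)   exp(4*I*pi/9)   exp(2*I*pi/3)   exp(8*I*pi/9)   exp(-8*I*pi/9)  exp(-2*I*pi/3)  exp(-4*I*pi/9)  exp(-2*I*pi/9)
  chi_2          1             exp(4*I*pi/9)   exp(8*I*pi/9)   exp(-2*I*pi/3)  exp(-2*I*pi/9)  exp(2*I*pi/9)   exp(2*I*pi/3)   exp(-8*I*pi/9)  exp(-4*I*pi/9)
  chi_3          1             exp(2*I*pi/3)   exp(-2*I*pi/3)  1               exp(2*I*pi/3)   exp(-2*I*pi/3)  1               exp(2*I*pi/3)   exp(-2*I*pi/3)
  chi_4          1             exp(8*I*pi/9)   exp(-2*I*pi/9)  exp(2*I*pi/3)   exp(-4*I*pi/9)  exp(4*I*pi/9)   exp(-2*I*pi/3)  exp(2*I*pi/9)   exp(-8*I*pi/9)
  chi_5          1             exp(-8*I*pi/9)  exp(2*I*pi/9)   exp(-2*I*pi/3)  exp(4*I*pi/9)   exp(-4*I*pi/9)  exp(2*I*pi/3)   exp(-2*I*pi/9)  exp(8*I*pi/9) 
  chi_6          1             exp(-2*I*pi/3)  exp(2*I*pi/3)   1               exp(-2*I*pi/3)  exp(2*I*pi/3)   1               exp(-2*I*pi/3)  exp(2*I*pi/3) 
  chi_7          1             exp(-4*I*pi/9)  exp(-8*I*pi/9)  exp(2*I*pi/3)   exp(2*I*pi/9)   exp(-2*I*pi/9)  exp(-2*I*pi/3)  exp(8*I*pi/9)   exp(4*I*pi/9) 
  chi_8          1             exp(-2*I*pi/9)  exp(-4*I*pi/9)  exp(-2*I*pi/3)  exp(-8*I*pi/9)  exp(8*I*pi/9)   exp(2*I*pi/3)   exp(4*I*pi/9)   exp(2*I*pi/9) 

Spot check: chi_2(5) = zeta_9^(2*5) = zeta_9^10 = exp(2*I*pi/9).

Details: Z/9Z is abelian, so all 9 irreducible complex representations are 1-dimensional. They are given by chi_k(m) = zeta_9^(k*m) for k = 0,...,8. Row orthogonality: sum_m chi_k(m) conj(chi_l(m)) = 9 * [k = l].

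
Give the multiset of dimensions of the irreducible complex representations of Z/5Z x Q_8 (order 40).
Dimensions: 1, 1, 1, 1, 1, 1, 1, 1, 1, 1, 1, 1, 1, 1, 1, 1, 1, 1, 1, 1, 2, 2, 2, 2, 2

Proof sketch: There are 25 irreducibles (= number of conjugacy classes). Their dimensions d_i satisfy sum d_i^2 = |G| = 40: 1 + 1 + 1 + 1 + 1 + 1 + 1 + 1 + 1 + 1 + 1 + 1 + 1 + 1 + 1 + 1 + 1 + 1 + 1 + 1 + 4 + 4 + 4 + 4 + 4 = 40. (For the product with Z/5Z: each of the 5 1-dim characters of Z/5Z tensors with each irrep of Q_8, giving 5 copies of each Q_8-dimension.)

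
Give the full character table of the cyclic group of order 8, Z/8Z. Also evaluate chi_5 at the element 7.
Character table of Z/8Z (irreps indexed chi_0,...,chi_7 with chi_k(m) = zeta_8^(k*m), zeta_8 = exp(2*pi*i/8)):
  irrep \ class  {0} (size 1)  {1} (size 1)    {2} (size 1)  {3} (size 1)    {4} (size 1)  {5} (size 1)    {6} (size 1)  {7} (size 1)  
  chi_0          1             1               1             1               1             1               1             1             
  chi_1          1             exp(I*pi/4)     I             exp(3*I*pi/4)   -1            exp(-3*I*pi/4)  -I            exp(-I*pi/4)  
  chi_2          1             I               -1            -I              1             I               -1            -I            
  chi_3          1             exp(3*I*pi/4)   -I            exp(I*pi/4)     -1            exp(-I*pi/4)    I             exp(-3*I*pi/4)
  chi_4          1             -1              1             -1              1             -1              1             -1            
  chi_5          1             exp(-3*I*pi/4)  I             exp(-I*pi/4)    -1            exp(I*pi/4)     -I            exp(3*I*pi/4) 
  chi_6          1             -I              -1            I               1             -I              -1            I             
  chi_7          1             exp(-I*pi/4)    -I            exp(-3*I*pi/4)  -1            exp(3*I*pi/4)   I             exp(I*pi/4)   

Spot check: chi_5(7) = zeta_8^(5*7) = zeta_8^35 = exp(3*I*pi/4).

Justification: Z/8Z is abelian, so all 8 irreducible complex representations are 1-dimensional. They are given by chi_k(m) = zeta_8^(k*m) for k = 0,...,7. Row orthogonality: sum_m chi_k(m) conj(chi_l(m)) = 8 * [k = l].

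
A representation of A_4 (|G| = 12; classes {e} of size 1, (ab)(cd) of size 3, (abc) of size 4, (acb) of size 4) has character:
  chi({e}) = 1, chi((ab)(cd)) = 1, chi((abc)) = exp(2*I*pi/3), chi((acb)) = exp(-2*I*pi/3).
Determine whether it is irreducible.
Irreducible: <chi, chi> = 1.

Justification: <chi, chi> = (1/|G|) sum_C |C| * |chi(C)|^2 = (1/12)[1*|1|^2 + 3*|1|^2 + 4*|exp(2*I*pi/3)|^2 + 4*|exp(-2*I*pi/3)|^2]
  = (1/12)[(1) + (3) + (4) + (4)] = 12/12 = 1.
(Exp terms are combined using exp(i*s)*conj(exp(i*t)) = exp(i*(s-t)), and sums of them are collapsed using the identity that for every m > 1 the m distinct m-th roots of unity sum to 0, e.g. 1 + exp(2*I*pi/3) + exp(-2*I*pi/3) = 0.)
A character is irreducible iff <chi, chi> = 1, so this representation is irreducible.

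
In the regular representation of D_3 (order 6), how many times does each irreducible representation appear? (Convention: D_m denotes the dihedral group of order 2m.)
Each irreducible V_i of dimension d_i appears with multiplicity d_i, i.e. rho_reg = (direct sum over all irreducibles V_i) d_i V_i. The irreducible dimensions for D_3 are 1, 1, 2: 2 irreducibles of dimension 1, each with multiplicity 1; 1 irreducible of dimension 2, with multiplicity 2. Total dimension 2*1*1 + 1*2*2 = 6 = |G|.

Argument: General theorem: in the regular representation of a finite group G, each irreducible appears with multiplicity equal to its dimension. Check: dim(rho_reg) = sum d_i^2 = 1 + 1 + 4 = 6 = |G|.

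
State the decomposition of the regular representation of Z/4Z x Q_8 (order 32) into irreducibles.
Each irreducible V_i of dimension d_i appears with multiplicity d_i, i.e. rho_reg = (direct sum over all irreducibles V_i) d_i V_i. The irreducible dimensions for Z/4Z x Q_8 are 1, 1, 1, 1, 1, 1, 1, 1, 1, 1, 1, 1, 1, 1, 1, 1, 2, 2, 2, 2: 16 irreducibles of dimension 1, each with multiplicity 1; 4 irreducibles of dimension 2, each with multiplicity 2. Total dimension 16*1*1 + 4*2*2 = 32 = |G|.

Justification: General theorem: in the regular representation of a finite group G, each irreducible appears with multiplicity equal to its dimension. Check: dim(rho_reg) = sum d_i^2 = 1 + 1 + 1 + 1 + 1 + 1 + 1 + 1 + 1 + 1 + 1 + 1 + 1 + 1 + 1 + 1 + 4 + 4 + 4 + 4 = 32 = |G|.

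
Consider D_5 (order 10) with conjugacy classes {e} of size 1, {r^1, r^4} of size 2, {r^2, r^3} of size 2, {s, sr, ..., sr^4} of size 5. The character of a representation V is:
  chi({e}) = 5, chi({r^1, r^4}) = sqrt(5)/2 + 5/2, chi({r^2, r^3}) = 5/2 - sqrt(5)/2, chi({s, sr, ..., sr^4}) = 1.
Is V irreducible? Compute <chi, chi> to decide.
Not irreducible (reducible): <chi, chi> = 6 > 1.

Working: <chi, chi> = (1/|G|) sum_C |C| * |chi(C)|^2 = (1/10)[1*|5|^2 + 2*|sqrt(5)/2 + 5/2|^2 + 2*|5/2 - sqrt(5)/2|^2 + 5*|1|^2]
  = (1/10)[(25) + (5*sqrt(5) + 15) + (15 - 5*sqrt(5)) + (5)] = 60/10 = 6.
A character is irreducible iff <chi, chi> = 1, so this representation is reducible.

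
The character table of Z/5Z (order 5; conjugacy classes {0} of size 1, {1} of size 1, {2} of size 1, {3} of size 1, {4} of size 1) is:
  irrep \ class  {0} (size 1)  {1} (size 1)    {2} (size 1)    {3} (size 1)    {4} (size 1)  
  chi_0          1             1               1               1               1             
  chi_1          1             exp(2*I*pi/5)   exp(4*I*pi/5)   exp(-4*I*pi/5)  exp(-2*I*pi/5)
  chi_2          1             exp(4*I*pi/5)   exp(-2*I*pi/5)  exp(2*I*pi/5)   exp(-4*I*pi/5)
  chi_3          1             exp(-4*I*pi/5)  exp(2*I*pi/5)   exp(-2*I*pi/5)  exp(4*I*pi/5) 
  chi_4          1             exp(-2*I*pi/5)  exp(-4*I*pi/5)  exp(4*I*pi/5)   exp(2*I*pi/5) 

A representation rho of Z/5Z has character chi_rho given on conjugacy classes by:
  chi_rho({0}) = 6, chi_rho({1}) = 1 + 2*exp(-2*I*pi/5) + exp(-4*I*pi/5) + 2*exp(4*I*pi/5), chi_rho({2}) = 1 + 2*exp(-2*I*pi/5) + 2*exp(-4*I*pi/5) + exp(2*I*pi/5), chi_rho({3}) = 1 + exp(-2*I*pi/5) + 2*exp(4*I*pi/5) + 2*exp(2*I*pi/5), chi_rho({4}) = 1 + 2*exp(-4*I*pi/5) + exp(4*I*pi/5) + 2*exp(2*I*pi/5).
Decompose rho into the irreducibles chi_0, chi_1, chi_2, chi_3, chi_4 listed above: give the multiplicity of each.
Multiplicities: chi_0: 1, chi_1: 0, chi_2: 2, chi_3: 1, chi_4: 2.

Proof sketch: Use <chi_rho, chi> = (1/|G|) sum_C |C| * chi_rho(C) * conj(chi(C)) with |G| = 5 for each irreducible chi in the table:
  <chi_rho, chi_0> = (1/5)[1*(6)*conj(1) + 1*(1 + 2*exp(-2*I*pi/5) + exp(-4*I*pi/5) + 2*exp(4*I*pi/5))*conj(1) + 1*(1 + 2*exp(-2*I*pi/5) + 2*exp(-4*I*pi/5) + exp(2*I*pi/5))*conj(1) + 1*(1 + exp(-2*I*pi/5) + 2*exp(4*I*pi/5) + 2*exp(2*I*pi/5))*conj(1) + 1*(1 + 2*exp(-4*I*pi/5) + exp(4*I*pi/5) + 2*exp(2*I*pi/5))*conj(1)]
      = (1/5)[(6) + (1 + 2*exp(-2*I*pi/5) + exp(-4*I*pi/5) + 2*exp(4*I*pi/5)) + (1 + 2*exp(-2*I*pi/5) + 2*exp(-4*I*pi/5) + exp(2*I*pi/5)) + (1 + exp(-2*I*pi/5) + 2*exp(4*I*pi/5) + 2*exp(2*I*pi/5)) + (1 + 2*exp(-4*I*pi/5) + exp(4*I*pi/5) + 2*exp(2*I*pi/5))] = 5/5 = 1
  <chi_rho, chi_1> = (1/5)[1*(6)*conj(1) + 1*(1 + 2*exp(-2*I*pi/5) + exp(-4*I*pi/5) + 2*exp(4*I*pi/5))*conj(exp(2*I*pi/5)) + 1*(1 + 2*exp(-2*I*pi/5) + 2*exp(-4*I*pi/5) + exp(2*I*pi/5))*conj(exp(4*I*pi/5)) + 1*(1 + exp(-2*I*pi/5) + 2*exp(4*I*pi/5) + 2*exp(2*I*pi/5))*conj(exp(-4*I*pi/5)) + 1*(1 + 2*exp(-4*I*pi/5) + exp(4*I*pi/5) + 2*exp(2*I*pi/5))*conj(exp(-2*I*pi/5))]
      = (1/5)[(6) + (2*exp(-4*I*pi/5) + exp(-2*I*pi/5) + exp(4*I*pi/5) + 2*exp(2*I*pi/5)) + (exp(-2*I*pi/5) + exp(-4*I*pi/5) + 2*exp(4*I*pi/5) + 2*exp(2*I*pi/5)) + (2*exp(-2*I*pi/5) + 2*exp(-4*I*pi/5) + exp(4*I*pi/5) + exp(2*I*pi/5)) + (2*exp(-2*I*pi/5) + exp(-4*I*pi/5) + exp(2*I*pi/5) + 2*exp(4*I*pi/5))] = 0/5 = 0
  <chi_rho, chi_2> = (1/5)[1*(6)*conj(1) + 1*(1 + 2*exp(-2*I*pi/5) + exp(-4*I*pi/5) + 2*exp(4*I*pi/5))*conj(exp(4*I*pi/5)) + 1*(1 + 2*exp(-2*I*pi/5) + 2*exp(-4*I*pi/5) + exp(2*I*pi/5))*conj(exp(-2*I*pi/5)) + 1*(1 + exp(-2*I*pi/5) + 2*exp(4*I*pi/5) + 2*exp(2*I*pi/5))*conj(exp(2*I*pi/5)) + 1*(1 + 2*exp(-4*I*pi/5) + exp(4*I*pi/5) + 2*exp(2*I*pi/5))*conj(exp(-4*I*pi/5))]
      = (1/5)[(6) + (2 + exp(-4*I*pi/5) + exp(2*I*pi/5) + 2*exp(4*I*pi/5)) + (2 + 2*exp(-2*I*pi/5) + exp(4*I*pi/5) + exp(2*I*pi/5)) + (2 + exp(-2*I*pi/5) + exp(-4*I*pi/5) + 2*exp(2*I*pi/5)) + (2 + 2*exp(-4*I*pi/5) + exp(-2*I*pi/5) + exp(4*I*pi/5))] = 10/5 = 2
  <chi_rho, chi_3> = (1/5)[1*(6)*conj(1) + 1*(1 + 2*exp(-2*I*pi/5) + exp(-4*I*pi/5) + 2*exp(4*I*pi/5))*conj(exp(-4*I*pi/5)) + 1*(1 + 2*exp(-2*I*pi/5) + 2*exp(-4*I*pi/5) + exp(2*I*pi/5))*conj(exp(2*I*pi/5)) + 1*(1 + exp(-2*I*pi/5) + 2*exp(4*I*pi/5) + 2*exp(2*I*pi/5))*conj(exp(-2*I*pi/5)) + 1*(1 + 2*exp(-4*I*pi/5) + exp(4*I*pi/5) + 2*exp(2*I*pi/5))*conj(exp(4*I*pi/5))]
      = (1/5)[(6) + (1 + 2*exp(-2*I*pi/5) + exp(4*I*pi/5) + 2*exp(2*I*pi/5)) + (1 + 2*exp(-4*I*pi/5) + exp(-2*I*pi/5) + 2*exp(4*I*pi/5)) + (1 + 2*exp(-4*I*pi/5) + exp(2*I*pi/5) + 2*exp(4*I*pi/5)) + (1 + 2*exp(-2*I*pi/5) + exp(-4*I*pi/5) + 2*exp(2*I*pi/5))] = 5/5 = 1
  <chi_rho, chi_4> = (1/5)[1*(6)*conj(1) + 1*(1 + 2*exp(-2*I*pi/5) + exp(-4*I*pi/5) + 2*exp(4*I*pi/5))*conj(exp(-2*I*pi/5)) + 1*(1 + 2*exp(-2*I*pi/5) + 2*exp(-4*I*pi/5) + exp(2*I*pi/5))*conj(exp(-4*I*pi/5)) + 1*(1 + exp(-2*I*pi/5) + 2*exp(4*I*pi/5) + 2*exp(2*I*pi/5))*conj(exp(4*I*pi/5)) + 1*(1 + 2*exp(-4*I*pi/5) + exp(4*I*pi/5) + 2*exp(2*I*pi/5))*conj(exp(2*I*pi/5))]
      = (1/5)[(6) + (2 + 2*exp(-4*I*pi/5) + exp(-2*I*pi/5) + exp(2*I*pi/5)) + (2 + exp(-4*I*pi/5) + exp(4*I*pi/5) + 2*exp(2*I*pi/5)) + (2 + 2*exp(-2*I*pi/5) + exp(-4*I*pi/5) + exp(4*I*pi/5)) + (2 + exp(-2*I*pi/5) + exp(2*I*pi/5) + 2*exp(4*I*pi/5))] = 10/5 = 2
(Exp terms are combined using exp(i*s)*conj(exp(i*t)) = exp(i*(s-t)), and sums of them are collapsed using the identity that for every m > 1 the m distinct m-th roots of unity sum to 0, e.g. 1 + exp(2*I*pi/3) + exp(-2*I*pi/3) = 0.)
Dimension check: dim(rho) = sum (mult * dim) = 1*1 + 0*1 + 2*1 + 1*1 + 2*1 = 6 = chi_rho(e) = 6.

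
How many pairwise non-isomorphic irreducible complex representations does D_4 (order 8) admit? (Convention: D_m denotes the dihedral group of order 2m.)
5

Solution. The number of irreducible complex representations of a finite group equals its number of conjugacy classes. D_4 has 5 conjugacy classes (n/2 + 3 for n even), so D_4 (order 8) has exactly 5 irreducible complex representations.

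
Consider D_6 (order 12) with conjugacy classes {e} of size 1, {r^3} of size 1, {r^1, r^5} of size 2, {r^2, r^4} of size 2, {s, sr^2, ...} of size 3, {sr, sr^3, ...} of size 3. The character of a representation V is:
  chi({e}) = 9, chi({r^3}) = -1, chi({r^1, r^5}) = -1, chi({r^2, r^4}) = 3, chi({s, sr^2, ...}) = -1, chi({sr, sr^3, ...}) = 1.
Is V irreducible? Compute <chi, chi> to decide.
Not irreducible (reducible): <chi, chi> = 9 > 1.

Working: <chi, chi> = (1/|G|) sum_C |C| * |chi(C)|^2 = (1/12)[1*|9|^2 + 1*|-1|^2 + 2*|-1|^2 + 2*|3|^2 + 3*|-1|^2 + 3*|1|^2]
  = (1/12)[(81) + (1) + (2) + (18) + (3) + (3)] = 108/12 = 9.
A character is irreducible iff <chi, chi> = 1, so this representation is reducible.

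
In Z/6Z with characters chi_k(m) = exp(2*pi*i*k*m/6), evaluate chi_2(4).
chi_2(4) = zeta_6^8 = exp(2*I*pi/3)

Proof sketch: chi_2(4) = zeta_6^(2*4) = zeta_6^8. Since zeta_6^6 = 1, this equals zeta_6^2 = exp(2*pi*i*2/6) = exp(2*I*pi/3).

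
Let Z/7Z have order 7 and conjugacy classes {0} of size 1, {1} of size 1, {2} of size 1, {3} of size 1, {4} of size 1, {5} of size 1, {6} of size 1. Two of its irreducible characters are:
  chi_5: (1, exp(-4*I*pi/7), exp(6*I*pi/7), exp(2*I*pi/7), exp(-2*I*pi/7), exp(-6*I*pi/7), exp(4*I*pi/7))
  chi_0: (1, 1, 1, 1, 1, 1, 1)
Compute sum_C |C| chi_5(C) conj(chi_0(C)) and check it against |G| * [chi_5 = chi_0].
Sum = 0; so <chi_5, chi_0> = 0 (distinct irreducibles are orthogonal).

Justification: Compute term by term over conjugacy classes (|C| * chi_5(C) * conj(chi_0(C))):
  1*(1)*conj(1) + 1*(exp(-4*I*pi/7))*conj(1) + 1*(exp(6*I*pi/7))*conj(1) + 1*(exp(2*I*pi/7))*conj(1) + 1*(exp(-2*I*pi/7))*conj(1) + 1*(exp(-6*I*pi/7))*conj(1) + 1*(exp(4*I*pi/7))*conj(1)
  = (1) + (exp(-4*I*pi/7)) + (exp(6*I*pi/7)) + (exp(2*I*pi/7)) + (exp(-2*I*pi/7)) + (exp(-6*I*pi/7)) + (exp(4*I*pi/7))
  = 0.
(Exp terms are combined using exp(i*s)*conj(exp(i*t)) = exp(i*(s-t)), and sums of them are collapsed using the identity that for every m > 1 the m distinct m-th roots of unity sum to 0, e.g. 1 + exp(2*I*pi/3) + exp(-2*I*pi/3) = 0.)
Dividing by |G| = 7 gives 0/7 = 0, matching the row-orthogonality relation <chi_5, chi_0> = [chi_5 = chi_0].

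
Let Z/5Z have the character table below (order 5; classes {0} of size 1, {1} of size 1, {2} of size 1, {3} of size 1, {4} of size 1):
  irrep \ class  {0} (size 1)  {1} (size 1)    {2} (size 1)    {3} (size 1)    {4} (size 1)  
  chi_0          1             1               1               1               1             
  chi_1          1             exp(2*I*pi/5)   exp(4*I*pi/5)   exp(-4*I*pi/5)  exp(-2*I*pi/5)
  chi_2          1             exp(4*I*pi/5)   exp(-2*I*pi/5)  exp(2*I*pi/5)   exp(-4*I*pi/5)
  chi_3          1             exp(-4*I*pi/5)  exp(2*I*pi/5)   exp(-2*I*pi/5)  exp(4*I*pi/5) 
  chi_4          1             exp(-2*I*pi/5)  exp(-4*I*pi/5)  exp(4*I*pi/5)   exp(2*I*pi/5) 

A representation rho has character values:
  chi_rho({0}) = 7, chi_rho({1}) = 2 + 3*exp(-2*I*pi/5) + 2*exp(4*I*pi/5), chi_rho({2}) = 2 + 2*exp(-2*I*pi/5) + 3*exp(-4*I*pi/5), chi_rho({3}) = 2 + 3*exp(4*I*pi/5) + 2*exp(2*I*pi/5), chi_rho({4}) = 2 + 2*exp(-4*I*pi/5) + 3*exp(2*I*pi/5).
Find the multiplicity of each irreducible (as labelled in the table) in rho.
Multiplicities: chi_0: 2, chi_1: 0, chi_2: 2, chi_3: 0, chi_4: 3.

Why: Use <chi_rho, chi> = (1/|G|) sum_C |C| * chi_rho(C) * conj(chi(C)) with |G| = 5 for each irreducible chi in the table:
  <chi_rho, chi_0> = (1/5)[1*(7)*conj(1) + 1*(2 + 3*exp(-2*I*pi/5) + 2*exp(4*I*pi/5))*conj(1) + 1*(2 + 2*exp(-2*I*pi/5) + 3*exp(-4*I*pi/5))*conj(1) + 1*(2 + 3*exp(4*I*pi/5) + 2*exp(2*I*pi/5))*conj(1) + 1*(2 + 2*exp(-4*I*pi/5) + 3*exp(2*I*pi/5))*conj(1)]
      = (1/5)[(7) + (2 + 3*exp(-2*I*pi/5) + 2*exp(4*I*pi/5)) + (2 + 2*exp(-2*I*pi/5) + 3*exp(-4*I*pi/5)) + (2 + 3*exp(4*I*pi/5) + 2*exp(2*I*pi/5)) + (2 + 2*exp(-4*I*pi/5) + 3*exp(2*I*pi/5))] = 10/5 = 2
  <chi_rho, chi_1> = (1/5)[1*(7)*conj(1) + 1*(2 + 3*exp(-2*I*pi/5) + 2*exp(4*I*pi/5))*conj(exp(2*I*pi/5)) + 1*(2 + 2*exp(-2*I*pi/5) + 3*exp(-4*I*pi/5))*conj(exp(4*I*pi/5)) + 1*(2 + 3*exp(4*I*pi/5) + 2*exp(2*I*pi/5))*conj(exp(-4*I*pi/5)) + 1*(2 + 2*exp(-4*I*pi/5) + 3*exp(2*I*pi/5))*conj(exp(-2*I*pi/5))]
      = (1/5)[(7) + (2*exp(-2*I*pi/5) + 3*exp(-4*I*pi/5) + 2*exp(2*I*pi/5)) + (2*exp(-4*I*pi/5) + 2*exp(4*I*pi/5) + 3*exp(2*I*pi/5)) + (3*exp(-2*I*pi/5) + 2*exp(-4*I*pi/5) + 2*exp(4*I*pi/5)) + (2*exp(-2*I*pi/5) + 3*exp(4*I*pi/5) + 2*exp(2*I*pi/5))] = 0/5 = 0
  <chi_rho, chi_2> = (1/5)[1*(7)*conj(1) + 1*(2 + 3*exp(-2*I*pi/5) + 2*exp(4*I*pi/5))*conj(exp(4*I*pi/5)) + 1*(2 + 2*exp(-2*I*pi/5) + 3*exp(-4*I*pi/5))*conj(exp(-2*I*pi/5)) + 1*(2 + 3*exp(4*I*pi/5) + 2*exp(2*I*pi/5))*conj(exp(2*I*pi/5)) + 1*(2 + 2*exp(-4*I*pi/5) + 3*exp(2*I*pi/5))*conj(exp(-4*I*pi/5))]
      = (1/5)[(7) + (2 + 2*exp(-4*I*pi/5) + 3*exp(4*I*pi/5)) + (2 + 3*exp(-2*I*pi/5) + 2*exp(2*I*pi/5)) + (2 + 2*exp(-2*I*pi/5) + 3*exp(2*I*pi/5)) + (2 + 3*exp(-4*I*pi/5) + 2*exp(4*I*pi/5))] = 10/5 = 2
  <chi_rho, chi_3> = (1/5)[1*(7)*conj(1) + 1*(2 + 3*exp(-2*I*pi/5) + 2*exp(4*I*pi/5))*conj(exp(-4*I*pi/5)) + 1*(2 + 2*exp(-2*I*pi/5) + 3*exp(-4*I*pi/5))*conj(exp(2*I*pi/5)) + 1*(2 + 3*exp(4*I*pi/5) + 2*exp(2*I*pi/5))*conj(exp(-2*I*pi/5)) + 1*(2 + 2*exp(-4*I*pi/5) + 3*exp(2*I*pi/5))*conj(exp(4*I*pi/5))]
      = (1/5)[(7) + (2*exp(-2*I*pi/5) + 2*exp(4*I*pi/5) + 3*exp(2*I*pi/5)) + (2*exp(-2*I*pi/5) + 2*exp(-4*I*pi/5) + 3*exp(4*I*pi/5)) + (3*exp(-4*I*pi/5) + 2*exp(4*I*pi/5) + 2*exp(2*I*pi/5)) + (3*exp(-2*I*pi/5) + 2*exp(-4*I*pi/5) + 2*exp(2*I*pi/5))] = 0/5 = 0
  <chi_rho, chi_4> = (1/5)[1*(7)*conj(1) + 1*(2 + 3*exp(-2*I*pi/5) + 2*exp(4*I*pi/5))*conj(exp(-2*I*pi/5)) + 1*(2 + 2*exp(-2*I*pi/5) + 3*exp(-4*I*pi/5))*conj(exp(-4*I*pi/5)) + 1*(2 + 3*exp(4*I*pi/5) + 2*exp(2*I*pi/5))*conj(exp(4*I*pi/5)) + 1*(2 + 2*exp(-4*I*pi/5) + 3*exp(2*I*pi/5))*conj(exp(2*I*pi/5))]
      = (1/5)[(7) + (3 + 2*exp(-4*I*pi/5) + 2*exp(2*I*pi/5)) + (3 + 2*exp(4*I*pi/5) + 2*exp(2*I*pi/5)) + (3 + 2*exp(-2*I*pi/5) + 2*exp(-4*I*pi/5)) + (3 + 2*exp(-2*I*pi/5) + 2*exp(4*I*pi/5))] = 15/5 = 3
(Exp terms are combined using exp(i*s)*conj(exp(i*t)) = exp(i*(s-t)), and sums of them are collapsed using the identity that for every m > 1 the m distinct m-th roots of unity sum to 0, e.g. 1 + exp(2*I*pi/3) + exp(-2*I*pi/3) = 0.)
Dimension check: dim(rho) = sum (mult * dim) = 2*1 + 0*1 + 2*1 + 0*1 + 3*1 = 7 = chi_rho(e) = 7.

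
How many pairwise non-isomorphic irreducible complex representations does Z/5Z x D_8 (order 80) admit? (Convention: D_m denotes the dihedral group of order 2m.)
35

Working: The number of irreducible complex representations of a finite group equals its number of conjugacy classes. For a direct product, #classes(G x H) = #classes(G) * #classes(H). Z/5Z has 5 classes (abelian), D_8 has 7 classes, so 5 * 7 = 35, so Z/5Z x D_8 (order 80) has exactly 35 irreducible complex representations.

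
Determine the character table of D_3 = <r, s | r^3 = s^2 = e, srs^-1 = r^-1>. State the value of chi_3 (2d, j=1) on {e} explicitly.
Conjugacy classes: {e} of size 1, {r^1, r^2} of size 2, {s, sr, ..., sr^2} of size 3.
Character table:
  irrep \ class              {e} (size 1)  {r^1, r^2} (size 2)  {s, sr, ..., sr^2} (size 3)
  chi_1 (triv)               1             1                    1                          
  chi_2 (sign: r->1, s->-1)  1             1                    -1                         
  chi_3 (2d, j=1)            2             -1                   0                          

Spot check: chi_3 (2d, j=1) on {e} = 2.

Solution. D_3 has order 2*3 = 6 with 3 conjugacy classes, hence 3 irreducibles. Sum of squared dims 1 + 1 + 4 = 6 = |G|. Linear characters come from the abelianisation; the 2-dimensional irreps have character r^k -> 2*cos(2*pi*j*k/3), reflections -> 0.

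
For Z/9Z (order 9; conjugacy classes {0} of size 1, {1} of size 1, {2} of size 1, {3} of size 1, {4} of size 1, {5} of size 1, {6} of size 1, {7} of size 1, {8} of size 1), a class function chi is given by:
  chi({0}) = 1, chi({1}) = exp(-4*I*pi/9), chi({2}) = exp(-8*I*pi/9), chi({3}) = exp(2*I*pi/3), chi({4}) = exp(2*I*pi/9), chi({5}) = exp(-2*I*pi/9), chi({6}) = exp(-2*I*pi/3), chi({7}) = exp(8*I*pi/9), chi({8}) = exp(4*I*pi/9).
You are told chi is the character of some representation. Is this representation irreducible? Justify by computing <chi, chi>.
Irreducible: <chi, chi> = 1.

Justification: <chi, chi> = (1/|G|) sum_C |C| * |chi(C)|^2 = (1/9)[1*|1|^2 + 1*|exp(-4*I*pi/9)|^2 + 1*|exp(-8*I*pi/9)|^2 + 1*|exp(2*I*pi/3)|^2 + 1*|exp(2*I*pi/9)|^2 + 1*|exp(-2*I*pi/9)|^2 + 1*|exp(-2*I*pi/3)|^2 + 1*|exp(8*I*pi/9)|^2 + 1*|exp(4*I*pi/9)|^2]
  = (1/9)[(1) + (1) + (1) + (1) + (1) + (1) + (1) + (1) + (1)] = 9/9 = 1.
(Exp terms are combined using exp(i*s)*conj(exp(i*t)) = exp(i*(s-t)), and sums of them are collapsed using the identity that for every m > 1 the m distinct m-th roots of unity sum to 0, e.g. 1 + exp(2*I*pi/3) + exp(-2*I*pi/3) = 0.)
A character is irreducible iff <chi, chi> = 1, so this representation is irreducible.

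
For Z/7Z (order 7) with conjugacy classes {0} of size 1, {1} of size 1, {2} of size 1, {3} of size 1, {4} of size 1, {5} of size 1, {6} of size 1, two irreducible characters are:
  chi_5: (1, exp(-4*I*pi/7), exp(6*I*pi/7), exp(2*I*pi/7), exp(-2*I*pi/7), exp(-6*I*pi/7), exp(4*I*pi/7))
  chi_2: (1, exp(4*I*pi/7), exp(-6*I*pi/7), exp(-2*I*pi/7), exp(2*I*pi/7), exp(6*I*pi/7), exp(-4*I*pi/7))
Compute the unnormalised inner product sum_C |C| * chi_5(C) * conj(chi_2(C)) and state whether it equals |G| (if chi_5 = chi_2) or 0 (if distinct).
Sum = 0; so <chi_5, chi_2> = 0 (distinct irreducibles are orthogonal).

Compute term by term over conjugacy classes (|C| * chi_5(C) * conj(chi_2(C))):
  1*(1)*conj(1) + 1*(exp(-4*I*pi/7))*conj(exp(4*I*pi/7)) + 1*(exp(6*I*pi/7))*conj(exp(-6*I*pi/7)) + 1*(exp(2*I*pi/7))*conj(exp(-2*I*pi/7)) + 1*(exp(-2*I*pi/7))*conj(exp(2*I*pi/7)) + 1*(exp(-6*I*pi/7))*conj(exp(6*I*pi/7)) + 1*(exp(4*I*pi/7))*conj(exp(-4*I*pi/7))
  = (1) + (exp(6*I*pi/7)) + (exp(-2*I*pi/7)) + (exp(4*I*pi/7)) + (exp(-4*I*pi/7)) + (exp(2*I*pi/7)) + (exp(-6*I*pi/7))
  = 0.
(Exp terms are combined using exp(i*s)*conj(exp(i*t)) = exp(i*(s-t)), and sums of them are collapsed using the identity that for every m > 1 the m distinct m-th roots of unity sum to 0, e.g. 1 + exp(2*I*pi/3) + exp(-2*I*pi/3) = 0.)
Dividing by |G| = 7 gives 0/7 = 0, matching the row-orthogonality relation <chi_5, chi_2> = [chi_5 = chi_2].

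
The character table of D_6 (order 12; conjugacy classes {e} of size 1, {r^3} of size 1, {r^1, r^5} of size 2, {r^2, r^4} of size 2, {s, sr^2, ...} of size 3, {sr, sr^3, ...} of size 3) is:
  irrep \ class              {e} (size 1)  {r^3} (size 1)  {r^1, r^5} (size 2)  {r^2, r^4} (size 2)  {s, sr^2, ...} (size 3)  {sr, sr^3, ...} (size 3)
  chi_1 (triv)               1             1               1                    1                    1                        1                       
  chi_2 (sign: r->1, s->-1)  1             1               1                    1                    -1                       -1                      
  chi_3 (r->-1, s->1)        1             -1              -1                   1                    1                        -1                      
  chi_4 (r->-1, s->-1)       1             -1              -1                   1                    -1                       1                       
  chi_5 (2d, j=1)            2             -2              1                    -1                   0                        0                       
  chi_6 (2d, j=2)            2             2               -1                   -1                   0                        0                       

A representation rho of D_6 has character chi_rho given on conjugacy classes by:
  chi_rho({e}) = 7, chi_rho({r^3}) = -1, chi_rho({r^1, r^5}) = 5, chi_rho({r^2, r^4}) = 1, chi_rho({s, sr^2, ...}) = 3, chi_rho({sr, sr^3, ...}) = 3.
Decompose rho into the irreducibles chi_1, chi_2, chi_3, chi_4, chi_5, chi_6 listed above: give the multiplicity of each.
Multiplicities: chi_1: 3, chi_2: 0, chi_3: 0, chi_4: 0, chi_5: 2, chi_6: 0.

Solution. Use <chi_rho, chi> = (1/|G|) sum_C |C| * chi_rho(C) * conj(chi(C)) with |G| = 12 for each irreducible chi in the table:
  <chi_rho, chi_1> = (1/12)[1*(7)*conj(1) + 1*(-1)*conj(1) + 2*(5)*conj(1) + 2*(1)*conj(1) + 3*(3)*conj(1) + 3*(3)*conj(1)]
      = (1/12)[(7) + (-1) + (10) + (2) + (9) + (9)] = 36/12 = 3
  <chi_rho, chi_2> = (1/12)[1*(7)*conj(1) + 1*(-1)*conj(1) + 2*(5)*conj(1) + 2*(1)*conj(1) + 3*(3)*conj(-1) + 3*(3)*conj(-1)]
      = (1/12)[(7) + (-1) + (10) + (2) + (-9) + (-9)] = 0/12 = 0
  <chi_rho, chi_3> = (1/12)[1*(7)*conj(1) + 1*(-1)*conj(-1) + 2*(5)*conj(-1) + 2*(1)*conj(1) + 3*(3)*conj(1) + 3*(3)*conj(-1)]
      = (1/12)[(7) + (1) + (-10) + (2) + (9) + (-9)] = 0/12 = 0
  <chi_rho, chi_4> = (1/12)[1*(7)*conj(1) + 1*(-1)*conj(-1) + 2*(5)*conj(-1) + 2*(1)*conj(1) + 3*(3)*conj(-1) + 3*(3)*conj(1)]
      = (1/12)[(7) + (1) + (-10) + (2) + (-9) + (9)] = 0/12 = 0
  <chi_rho, chi_5> = (1/12)[1*(7)*conj(2) + 1*(-1)*conj(-2) + 2*(5)*conj(1) + 2*(1)*conj(-1) + 3*(3)*conj(0) + 3*(3)*conj(0)]
      = (1/12)[(14) + (2) + (10) + (-2) + (0) + (0)] = 24/12 = 2
  <chi_rho, chi_6> = (1/12)[1*(7)*conj(2) + 1*(-1)*conj(2) + 2*(5)*conj(-1) + 2*(1)*conj(-1) + 3*(3)*conj(0) + 3*(3)*conj(0)]
      = (1/12)[(14) + (-2) + (-10) + (-2) + (0) + (0)] = 0/12 = 0
Dimension check: dim(rho) = sum (mult * dim) = 3*1 + 0*1 + 0*1 + 0*1 + 2*2 + 0*2 = 7 = chi_rho(e) = 7.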